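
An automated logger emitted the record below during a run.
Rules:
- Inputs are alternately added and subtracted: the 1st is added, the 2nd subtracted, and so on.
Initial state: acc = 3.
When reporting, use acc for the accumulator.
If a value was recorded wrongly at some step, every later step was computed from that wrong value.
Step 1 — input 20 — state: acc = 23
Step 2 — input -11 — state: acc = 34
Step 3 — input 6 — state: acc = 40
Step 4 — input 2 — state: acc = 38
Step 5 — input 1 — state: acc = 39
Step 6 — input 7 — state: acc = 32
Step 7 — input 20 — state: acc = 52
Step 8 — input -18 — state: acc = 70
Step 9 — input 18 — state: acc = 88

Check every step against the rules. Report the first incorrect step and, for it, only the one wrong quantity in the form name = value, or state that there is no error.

Step 1: acc = 3 + 20 = 23 — no discrepancy.
Step 2: acc = 23 - -11 = 34 — confirmed correct.
Step 3: acc = 34 + 6 = 40 — checks out.
Step 4: acc = 40 - 2 = 38 — same as recorded.
Step 5: acc = 38 + 1 = 39 — consistent with the record.
Step 6: acc = 39 - 7 = 32 — verified.
Step 7: acc = 32 + 20 = 52 — no discrepancy.
Step 8: acc = 52 - -18 = 70 — same as recorded.
Step 9: acc = 70 + 18 = 88 — matches.
Each recorded entry agrees with the recomputation.

no error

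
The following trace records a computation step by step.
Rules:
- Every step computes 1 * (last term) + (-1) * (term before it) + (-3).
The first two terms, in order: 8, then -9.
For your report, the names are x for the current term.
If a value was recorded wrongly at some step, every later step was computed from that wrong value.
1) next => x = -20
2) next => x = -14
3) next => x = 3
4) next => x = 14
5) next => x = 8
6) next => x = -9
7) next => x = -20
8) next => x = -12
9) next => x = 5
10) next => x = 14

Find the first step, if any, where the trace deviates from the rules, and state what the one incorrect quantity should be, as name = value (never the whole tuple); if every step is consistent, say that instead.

1. x = 1*(-9) + (-1)*(8) + (-3) = -20 (no discrepancy)
2. x = 1*(-20) + (-1)*(-9) + (-3) = -14 (confirmed correct)
3. x = 1*(-14) + (-1)*(-20) + (-3) = 3 (verified)
4. x = 1*(3) + (-1)*(-14) + (-3) = 14 (verified)
5. x = 1*(14) + (-1)*(3) + (-3) = 8 (consistent with the trace)
6. x = 1*(8) + (-1)*(14) + (-3) = -9 (consistent with the trace)
7. x = 1*(-9) + (-1)*(8) + (-3) = -20 (verified)
8. x = 1*(-20) + (-1)*(-9) + (-3) = -14 (this is not what the trace shows)
Step 8 is the first one off; corrected, x = -14.

step 8, x = -14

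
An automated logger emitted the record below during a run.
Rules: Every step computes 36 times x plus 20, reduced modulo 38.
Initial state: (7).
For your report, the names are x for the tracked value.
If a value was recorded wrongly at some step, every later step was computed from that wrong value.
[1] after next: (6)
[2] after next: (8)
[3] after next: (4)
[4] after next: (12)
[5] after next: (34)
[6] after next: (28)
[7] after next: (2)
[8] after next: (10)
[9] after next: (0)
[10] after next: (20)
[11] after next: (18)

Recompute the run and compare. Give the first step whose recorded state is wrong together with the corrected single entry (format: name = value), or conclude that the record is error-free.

Recomputing the run from the initial state:
step 1: x = 6
step 2: x = 8
step 3: x = 4
step 4: x = 12
step 5: x = 34
step 6: x = 28
step 7: x = 2
step 8: x = 16
step 9: x = 26
step 10: x = 6
step 11: x = 8
The first disagreement with the record is at step 8, where the value should be x = 16.

step 8, x = 16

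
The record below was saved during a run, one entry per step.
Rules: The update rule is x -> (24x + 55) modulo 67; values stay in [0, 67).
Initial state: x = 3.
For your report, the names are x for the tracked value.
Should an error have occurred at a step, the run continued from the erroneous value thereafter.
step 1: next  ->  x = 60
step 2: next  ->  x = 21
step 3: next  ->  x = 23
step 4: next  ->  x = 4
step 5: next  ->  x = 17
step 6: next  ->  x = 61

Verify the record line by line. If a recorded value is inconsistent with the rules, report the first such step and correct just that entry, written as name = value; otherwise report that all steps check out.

Step 1: x = (24*3 + 55) mod 67 = 60 — checks out.
Step 2: x = (24*60 + 55) mod 67 = 21 — no discrepancy.
Step 3: x = (24*21 + 55) mod 67 = 23 — verified.
Step 4: x = (24*23 + 55) mod 67 = 4 — matches.
Step 5: x = (24*4 + 55) mod 67 = 17 — matches.
Step 6: x = (24*17 + 55) mod 67 = 61 — no discrepancy.
The recomputation confirms every line.

no error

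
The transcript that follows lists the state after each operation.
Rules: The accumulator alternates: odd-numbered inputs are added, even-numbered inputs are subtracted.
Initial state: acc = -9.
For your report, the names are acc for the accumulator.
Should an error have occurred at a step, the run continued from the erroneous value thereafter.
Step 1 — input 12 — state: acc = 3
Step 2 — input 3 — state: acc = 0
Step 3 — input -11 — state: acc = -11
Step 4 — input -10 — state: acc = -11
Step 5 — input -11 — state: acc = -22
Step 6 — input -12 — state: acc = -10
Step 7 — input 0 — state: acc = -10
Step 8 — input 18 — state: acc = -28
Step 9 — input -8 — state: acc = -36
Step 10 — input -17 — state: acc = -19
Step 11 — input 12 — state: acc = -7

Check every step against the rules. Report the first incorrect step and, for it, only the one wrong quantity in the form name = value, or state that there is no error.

step 4, acc = -1

1. acc = -9 + 12 = 3 (exactly as logged)
2. acc = 3 - 3 = 0 (matches)
3. acc = 0 + -11 = -11 (checks out)
4. acc = -11 - -10 = -1 (the entry is off here)
The earliest wrong entry is at step 4: it should read acc = -1.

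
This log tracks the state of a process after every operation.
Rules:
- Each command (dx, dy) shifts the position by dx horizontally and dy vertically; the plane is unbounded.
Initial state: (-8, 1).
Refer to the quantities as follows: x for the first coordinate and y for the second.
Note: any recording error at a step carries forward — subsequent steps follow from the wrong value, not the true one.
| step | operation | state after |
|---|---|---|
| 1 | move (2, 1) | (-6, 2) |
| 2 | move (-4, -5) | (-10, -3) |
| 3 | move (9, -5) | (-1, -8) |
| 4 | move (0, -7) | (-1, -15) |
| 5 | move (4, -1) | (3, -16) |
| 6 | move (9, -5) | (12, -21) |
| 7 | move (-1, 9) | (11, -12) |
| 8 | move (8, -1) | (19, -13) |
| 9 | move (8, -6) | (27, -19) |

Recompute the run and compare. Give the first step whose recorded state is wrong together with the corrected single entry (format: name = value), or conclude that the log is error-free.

step 1: x = -8 + (2) = -6, y = 1 + (1) = 2 -> verified
step 2: x = -6 + (-4) = -10, y = 2 + (-5) = -3 -> verified
step 3: x = -10 + (9) = -1, y = -3 + (-5) = -8 -> verified
step 4: x = -1 + (0) = -1, y = -8 + (-7) = -15 -> in agreement
step 5: x = -1 + (4) = 3, y = -15 + (-1) = -16 -> same as recorded
step 6: x = 3 + (9) = 12, y = -16 + (-5) = -21 -> matches
step 7: x = 12 + (-1) = 11, y = -21 + (9) = -12 -> no discrepancy
step 8: x = 11 + (8) = 19, y = -12 + (-1) = -13 -> checks out
step 9: x = 19 + (8) = 27, y = -13 + (-6) = -19 -> checks out
No step deviates from the rules.

no error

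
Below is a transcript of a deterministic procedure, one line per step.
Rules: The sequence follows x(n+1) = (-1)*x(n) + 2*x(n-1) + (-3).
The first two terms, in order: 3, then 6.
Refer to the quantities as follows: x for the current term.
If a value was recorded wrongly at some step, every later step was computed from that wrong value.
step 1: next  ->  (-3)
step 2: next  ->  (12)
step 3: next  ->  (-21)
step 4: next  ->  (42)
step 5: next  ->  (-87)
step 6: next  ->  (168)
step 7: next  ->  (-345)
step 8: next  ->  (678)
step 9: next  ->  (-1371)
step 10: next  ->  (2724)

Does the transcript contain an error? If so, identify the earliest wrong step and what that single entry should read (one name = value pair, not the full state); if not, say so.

no error

Recomputing the run from the initial state:
step 1: x = -3
step 2: x = 12
step 3: x = -21
step 4: x = 42
step 5: x = -87
step 6: x = 168
step 7: x = -345
step 8: x = 678
step 9: x = -1371
step 10: x = 2724
This matches the transcript at every step.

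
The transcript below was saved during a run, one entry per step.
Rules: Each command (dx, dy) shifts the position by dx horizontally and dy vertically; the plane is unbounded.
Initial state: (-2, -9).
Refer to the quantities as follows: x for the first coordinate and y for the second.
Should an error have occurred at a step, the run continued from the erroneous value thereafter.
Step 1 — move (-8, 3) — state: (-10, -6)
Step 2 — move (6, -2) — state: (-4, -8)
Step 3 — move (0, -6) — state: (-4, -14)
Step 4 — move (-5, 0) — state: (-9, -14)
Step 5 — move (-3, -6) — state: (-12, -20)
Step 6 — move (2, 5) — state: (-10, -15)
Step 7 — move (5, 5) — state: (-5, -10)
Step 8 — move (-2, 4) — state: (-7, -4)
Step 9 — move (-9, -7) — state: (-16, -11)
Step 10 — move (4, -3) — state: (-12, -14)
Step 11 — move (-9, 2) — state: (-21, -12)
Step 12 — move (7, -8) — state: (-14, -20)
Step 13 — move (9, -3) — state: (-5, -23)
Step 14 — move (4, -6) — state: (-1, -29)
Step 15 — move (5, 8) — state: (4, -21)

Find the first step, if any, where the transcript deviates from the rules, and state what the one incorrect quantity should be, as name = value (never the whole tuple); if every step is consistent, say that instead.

step 8, y = -6

1. x = -2 + (-8) = -10, y = -9 + (3) = -6 (verified)
2. x = -10 + (6) = -4, y = -6 + (-2) = -8 (same as recorded)
3. x = -4 + (0) = -4, y = -8 + (-6) = -14 (agrees with the transcript)
4. x = -4 + (-5) = -9, y = -14 + (0) = -14 (checks out)
5. x = -9 + (-3) = -12, y = -14 + (-6) = -20 (in agreement)
6. x = -12 + (2) = -10, y = -20 + (5) = -15 (consistent with the transcript)
7. x = -10 + (5) = -5, y = -15 + (5) = -10 (no discrepancy)
8. x = -5 + (-2) = -7, y = -10 + (4) = -6 (not what was recorded)
So the first discrepancy is step 8, where the right value is y = -6.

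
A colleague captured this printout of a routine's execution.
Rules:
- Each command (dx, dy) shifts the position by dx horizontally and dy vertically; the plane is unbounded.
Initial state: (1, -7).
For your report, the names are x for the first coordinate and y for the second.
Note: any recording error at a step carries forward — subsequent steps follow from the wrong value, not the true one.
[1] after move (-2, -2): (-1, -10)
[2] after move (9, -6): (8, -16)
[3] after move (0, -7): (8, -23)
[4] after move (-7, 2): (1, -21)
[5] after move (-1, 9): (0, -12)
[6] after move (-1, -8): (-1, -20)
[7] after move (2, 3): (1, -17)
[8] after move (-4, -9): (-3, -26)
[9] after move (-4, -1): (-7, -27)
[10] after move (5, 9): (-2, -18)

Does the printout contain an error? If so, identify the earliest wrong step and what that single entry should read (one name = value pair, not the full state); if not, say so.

step 1, y = -9

step 1: x = 1 + (-2) = -1, y = -7 + (-2) = -9 -> not what was recorded
First deviation found at step 1; the corrected entry is y = -9.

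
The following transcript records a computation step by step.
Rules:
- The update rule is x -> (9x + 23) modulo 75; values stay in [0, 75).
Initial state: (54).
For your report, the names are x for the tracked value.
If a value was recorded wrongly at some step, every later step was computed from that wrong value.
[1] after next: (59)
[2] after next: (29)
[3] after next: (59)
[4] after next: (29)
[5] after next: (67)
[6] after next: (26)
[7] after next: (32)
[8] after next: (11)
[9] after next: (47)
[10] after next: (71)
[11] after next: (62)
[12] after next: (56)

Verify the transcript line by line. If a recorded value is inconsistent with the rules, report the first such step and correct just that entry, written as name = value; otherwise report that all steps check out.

Recomputing the run from the initial state:
step 1: x = 59
step 2: x = 29
step 3: x = 59
step 4: x = 29
step 5: x = 59
step 6: x = 29
step 7: x = 59
step 8: x = 29
step 9: x = 59
step 10: x = 29
step 11: x = 59
step 12: x = 29
The first disagreement with the transcript is at step 5, where the value should be x = 59.

step 5, x = 59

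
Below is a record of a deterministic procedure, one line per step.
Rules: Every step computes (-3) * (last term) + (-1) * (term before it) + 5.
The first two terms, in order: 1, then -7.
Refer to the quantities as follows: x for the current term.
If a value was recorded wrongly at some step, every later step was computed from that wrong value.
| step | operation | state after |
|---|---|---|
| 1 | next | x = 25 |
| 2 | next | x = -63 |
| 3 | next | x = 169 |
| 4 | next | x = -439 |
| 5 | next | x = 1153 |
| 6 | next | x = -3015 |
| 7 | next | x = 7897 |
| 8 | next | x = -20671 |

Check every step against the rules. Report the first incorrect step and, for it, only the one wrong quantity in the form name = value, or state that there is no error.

Step 1: x = -3*(-7) + (-1)*(1) + (5) = 25 — checks out.
Step 2: x = -3*(25) + (-1)*(-7) + (5) = -63 — in agreement.
Step 3: x = -3*(-63) + (-1)*(25) + (5) = 169 — agrees with the record.
Step 4: x = -3*(169) + (-1)*(-63) + (5) = -439 — consistent with the record.
Step 5: x = -3*(-439) + (-1)*(169) + (5) = 1153 — confirmed correct.
Step 6: x = -3*(1153) + (-1)*(-439) + (5) = -3015 — confirmed correct.
Step 7: x = -3*(-3015) + (-1)*(1153) + (5) = 7897 — confirmed correct.
Step 8: x = -3*(7897) + (-1)*(-3015) + (5) = -20671 — agrees with the record.
All steps check out; nothing to correct.

no error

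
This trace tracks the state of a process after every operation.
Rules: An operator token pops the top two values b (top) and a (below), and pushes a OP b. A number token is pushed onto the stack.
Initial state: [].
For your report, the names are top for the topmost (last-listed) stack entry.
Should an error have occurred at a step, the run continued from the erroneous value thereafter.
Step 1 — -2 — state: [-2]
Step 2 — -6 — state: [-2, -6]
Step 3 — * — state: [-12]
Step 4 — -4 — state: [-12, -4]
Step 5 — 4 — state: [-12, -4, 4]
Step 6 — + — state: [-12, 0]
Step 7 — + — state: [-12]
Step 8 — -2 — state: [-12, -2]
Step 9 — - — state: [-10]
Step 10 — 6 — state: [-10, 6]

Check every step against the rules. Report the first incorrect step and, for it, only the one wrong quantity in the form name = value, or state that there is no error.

Recomputing the run from the initial state:
step 1: [-2]
step 2: [-2, -6]
step 3: [12]
step 4: [12, -4]
step 5: [12, -4, 4]
step 6: [12, 0]
step 7: [12]
step 8: [12, -2]
step 9: [14]
step 10: [14, 6]
The first disagreement with the trace is at step 3, where the value should be top = 12.

step 3, top = 12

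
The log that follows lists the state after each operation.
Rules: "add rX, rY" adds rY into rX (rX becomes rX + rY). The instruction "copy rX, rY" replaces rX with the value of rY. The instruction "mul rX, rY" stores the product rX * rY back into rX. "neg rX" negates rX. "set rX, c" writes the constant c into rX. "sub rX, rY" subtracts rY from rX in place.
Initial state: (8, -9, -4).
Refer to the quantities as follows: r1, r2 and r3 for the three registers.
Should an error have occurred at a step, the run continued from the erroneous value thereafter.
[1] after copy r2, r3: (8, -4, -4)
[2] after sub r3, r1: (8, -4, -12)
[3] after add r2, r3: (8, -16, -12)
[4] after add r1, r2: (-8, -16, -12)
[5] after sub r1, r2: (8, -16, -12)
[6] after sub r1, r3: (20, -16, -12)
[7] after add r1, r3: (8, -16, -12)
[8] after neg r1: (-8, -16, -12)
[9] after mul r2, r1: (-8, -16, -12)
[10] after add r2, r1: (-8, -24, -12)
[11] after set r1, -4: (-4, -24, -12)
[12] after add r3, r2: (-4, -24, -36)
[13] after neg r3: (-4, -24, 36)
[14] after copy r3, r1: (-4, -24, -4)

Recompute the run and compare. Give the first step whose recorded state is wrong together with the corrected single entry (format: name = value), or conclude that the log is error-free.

Recomputing the run from the initial state:
step 1: r1 = 8, r2 = -4, r3 = -4
step 2: r1 = 8, r2 = -4, r3 = -12
step 3: r1 = 8, r2 = -16, r3 = -12
step 4: r1 = -8, r2 = -16, r3 = -12
step 5: r1 = 8, r2 = -16, r3 = -12
step 6: r1 = 20, r2 = -16, r3 = -12
step 7: r1 = 8, r2 = -16, r3 = -12
step 8: r1 = -8, r2 = -16, r3 = -12
step 9: r1 = -8, r2 = 128, r3 = -12
step 10: r1 = -8, r2 = 120, r3 = -12
step 11: r1 = -4, r2 = 120, r3 = -12
step 12: r1 = -4, r2 = 120, r3 = 108
step 13: r1 = -4, r2 = 120, r3 = -108
step 14: r1 = -4, r2 = 120, r3 = -4
The first disagreement with the log is at step 9, where the value should be r2 = 128.

step 9, r2 = 128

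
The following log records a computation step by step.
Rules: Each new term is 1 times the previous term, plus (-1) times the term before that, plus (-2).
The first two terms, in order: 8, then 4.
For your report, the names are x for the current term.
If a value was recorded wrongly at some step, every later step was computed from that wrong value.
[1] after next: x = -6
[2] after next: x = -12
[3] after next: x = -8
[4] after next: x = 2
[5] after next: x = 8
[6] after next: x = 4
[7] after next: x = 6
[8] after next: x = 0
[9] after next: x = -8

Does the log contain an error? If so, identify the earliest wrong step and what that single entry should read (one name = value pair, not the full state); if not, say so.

step 7, x = -6

Recomputing the run from the initial state:
step 1: x = -6
step 2: x = -12
step 3: x = -8
step 4: x = 2
step 5: x = 8
step 6: x = 4
step 7: x = -6
step 8: x = -12
step 9: x = -8
The first disagreement with the log is at step 7, where the value should be x = -6.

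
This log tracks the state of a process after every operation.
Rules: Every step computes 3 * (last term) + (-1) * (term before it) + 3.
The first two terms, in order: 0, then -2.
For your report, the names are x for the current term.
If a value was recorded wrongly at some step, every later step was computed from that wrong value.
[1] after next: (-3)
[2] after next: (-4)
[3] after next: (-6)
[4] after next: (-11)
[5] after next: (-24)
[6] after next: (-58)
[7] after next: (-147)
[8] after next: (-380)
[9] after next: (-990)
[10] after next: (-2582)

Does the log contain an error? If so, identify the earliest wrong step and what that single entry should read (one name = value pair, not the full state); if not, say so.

step 10, x = -2587

Recomputing the run from the initial state:
step 1: x = -3
step 2: x = -4
step 3: x = -6
step 4: x = -11
step 5: x = -24
step 6: x = -58
step 7: x = -147
step 8: x = -380
step 9: x = -990
step 10: x = -2587
The first disagreement with the log is at step 10, where the value should be x = -2587.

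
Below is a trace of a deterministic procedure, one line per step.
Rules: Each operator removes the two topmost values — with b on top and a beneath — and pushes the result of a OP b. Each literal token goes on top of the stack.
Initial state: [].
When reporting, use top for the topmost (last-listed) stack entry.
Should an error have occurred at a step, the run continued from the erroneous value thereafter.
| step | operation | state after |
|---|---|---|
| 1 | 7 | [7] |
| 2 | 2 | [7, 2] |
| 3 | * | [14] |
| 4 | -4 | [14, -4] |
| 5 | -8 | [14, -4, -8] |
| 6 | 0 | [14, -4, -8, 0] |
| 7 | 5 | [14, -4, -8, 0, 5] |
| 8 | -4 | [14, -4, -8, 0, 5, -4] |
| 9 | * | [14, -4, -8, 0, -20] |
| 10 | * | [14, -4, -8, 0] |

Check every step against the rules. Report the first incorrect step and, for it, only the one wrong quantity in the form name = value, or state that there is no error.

Step 1: push 7: top = 7 — confirmed correct.
Step 2: push 2: top = 2 — confirmed correct.
Step 3: 7 * 2 = 14 — verified.
Step 4: push -4: top = -4 — in agreement.
Step 5: push -8: top = -8 — consistent with the trace.
Step 6: push 0: top = 0 — agrees with the trace.
Step 7: push 5: top = 5 — matches.
Step 8: push -4: top = -4 — matches.
Step 9: 5 * -4 = -20 — agrees with the trace.
Step 10: 0 * -20 = 0 — exactly as logged.
Nothing is out of place; the run is error-free.

no error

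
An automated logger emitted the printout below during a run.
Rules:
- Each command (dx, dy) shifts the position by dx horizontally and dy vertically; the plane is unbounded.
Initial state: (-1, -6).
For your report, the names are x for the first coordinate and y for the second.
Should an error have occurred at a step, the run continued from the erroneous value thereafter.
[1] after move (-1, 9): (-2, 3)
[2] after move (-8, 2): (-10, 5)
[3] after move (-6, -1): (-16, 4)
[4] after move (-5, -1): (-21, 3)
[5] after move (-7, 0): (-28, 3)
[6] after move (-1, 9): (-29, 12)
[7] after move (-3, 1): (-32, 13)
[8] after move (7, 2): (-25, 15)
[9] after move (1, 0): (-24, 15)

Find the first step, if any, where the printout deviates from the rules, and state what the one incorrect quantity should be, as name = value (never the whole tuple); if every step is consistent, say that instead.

step 1: x = -1 + (-1) = -2, y = -6 + (9) = 3 -> verified
step 2: x = -2 + (-8) = -10, y = 3 + (2) = 5 -> exactly as logged
step 3: x = -10 + (-6) = -16, y = 5 + (-1) = 4 -> in agreement
step 4: x = -16 + (-5) = -21, y = 4 + (-1) = 3 -> in agreement
step 5: x = -21 + (-7) = -28, y = 3 + (0) = 3 -> exactly as logged
step 6: x = -28 + (-1) = -29, y = 3 + (9) = 12 -> exactly as logged
step 7: x = -29 + (-3) = -32, y = 12 + (1) = 13 -> confirmed correct
step 8: x = -32 + (7) = -25, y = 13 + (2) = 15 -> verified
step 9: x = -25 + (1) = -24, y = 15 + (0) = 15 -> verified
All steps check out; nothing to correct.

no error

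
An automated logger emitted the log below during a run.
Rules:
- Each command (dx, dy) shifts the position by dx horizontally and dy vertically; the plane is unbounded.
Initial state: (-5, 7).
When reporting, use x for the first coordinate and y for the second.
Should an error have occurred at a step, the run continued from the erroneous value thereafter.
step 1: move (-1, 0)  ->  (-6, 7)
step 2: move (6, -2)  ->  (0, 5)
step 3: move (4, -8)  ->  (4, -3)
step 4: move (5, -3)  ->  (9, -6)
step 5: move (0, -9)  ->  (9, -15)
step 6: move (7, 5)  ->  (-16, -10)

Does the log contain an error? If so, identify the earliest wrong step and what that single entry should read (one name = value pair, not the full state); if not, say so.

step 1: x = -5 + (-1) = -6, y = 7 + (0) = 7 -> consistent with the log
step 2: x = -6 + (6) = 0, y = 7 + (-2) = 5 -> checks out
step 3: x = 0 + (4) = 4, y = 5 + (-8) = -3 -> consistent with the log
step 4: x = 4 + (5) = 9, y = -3 + (-3) = -6 -> in agreement
step 5: x = 9 + (0) = 9, y = -6 + (-9) = -15 -> exactly as logged
step 6: x = 9 + (7) = 16, y = -15 + (5) = -10 -> first mismatch against the log
The audit stops at step 6: the recorded entry is wrong and should be x = 16.

step 6, x = 16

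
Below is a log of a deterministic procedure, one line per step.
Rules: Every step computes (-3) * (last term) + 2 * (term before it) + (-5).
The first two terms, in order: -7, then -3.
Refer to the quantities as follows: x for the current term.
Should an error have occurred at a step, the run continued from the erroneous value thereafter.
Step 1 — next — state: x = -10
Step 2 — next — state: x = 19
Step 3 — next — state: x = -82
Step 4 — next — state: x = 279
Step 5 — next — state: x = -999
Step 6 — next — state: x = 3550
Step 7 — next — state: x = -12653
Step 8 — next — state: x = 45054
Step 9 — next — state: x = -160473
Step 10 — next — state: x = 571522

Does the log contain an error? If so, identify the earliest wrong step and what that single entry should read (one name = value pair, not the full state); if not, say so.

Recomputing the run from the initial state:
step 1: x = -10
step 2: x = 19
step 3: x = -82
step 4: x = 279
step 5: x = -1006
step 6: x = 3571
step 7: x = -12730
step 8: x = 45327
step 9: x = -161446
step 10: x = 574987
The first disagreement with the log is at step 5, where the value should be x = -1006.

step 5, x = -1006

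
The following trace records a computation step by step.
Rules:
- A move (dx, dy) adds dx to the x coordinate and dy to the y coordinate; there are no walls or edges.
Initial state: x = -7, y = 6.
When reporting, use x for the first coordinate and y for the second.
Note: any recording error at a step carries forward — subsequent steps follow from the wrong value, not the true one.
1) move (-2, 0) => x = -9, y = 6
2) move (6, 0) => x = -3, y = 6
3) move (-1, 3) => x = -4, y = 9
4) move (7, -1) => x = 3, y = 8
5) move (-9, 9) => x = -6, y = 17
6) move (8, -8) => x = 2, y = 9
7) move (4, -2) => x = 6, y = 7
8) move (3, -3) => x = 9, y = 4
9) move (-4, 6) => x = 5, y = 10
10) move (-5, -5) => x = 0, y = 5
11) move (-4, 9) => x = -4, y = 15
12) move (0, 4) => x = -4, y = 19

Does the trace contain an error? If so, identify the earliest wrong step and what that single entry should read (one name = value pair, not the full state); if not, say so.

1. x = -7 + (-2) = -9, y = 6 + (0) = 6 (consistent with the trace)
2. x = -9 + (6) = -3, y = 6 + (0) = 6 (checks out)
3. x = -3 + (-1) = -4, y = 6 + (3) = 9 (confirmed correct)
4. x = -4 + (7) = 3, y = 9 + (-1) = 8 (verified)
5. x = 3 + (-9) = -6, y = 8 + (9) = 17 (same as recorded)
6. x = -6 + (8) = 2, y = 17 + (-8) = 9 (consistent with the trace)
7. x = 2 + (4) = 6, y = 9 + (-2) = 7 (exactly as logged)
8. x = 6 + (3) = 9, y = 7 + (-3) = 4 (verified)
9. x = 9 + (-4) = 5, y = 4 + (6) = 10 (agrees with the trace)
10. x = 5 + (-5) = 0, y = 10 + (-5) = 5 (verified)
11. x = 0 + (-4) = -4, y = 5 + (9) = 14 (the trace disagrees here)
Conclusion: step 11 carries the first error; the entry should be y = 14.

step 11, y = 14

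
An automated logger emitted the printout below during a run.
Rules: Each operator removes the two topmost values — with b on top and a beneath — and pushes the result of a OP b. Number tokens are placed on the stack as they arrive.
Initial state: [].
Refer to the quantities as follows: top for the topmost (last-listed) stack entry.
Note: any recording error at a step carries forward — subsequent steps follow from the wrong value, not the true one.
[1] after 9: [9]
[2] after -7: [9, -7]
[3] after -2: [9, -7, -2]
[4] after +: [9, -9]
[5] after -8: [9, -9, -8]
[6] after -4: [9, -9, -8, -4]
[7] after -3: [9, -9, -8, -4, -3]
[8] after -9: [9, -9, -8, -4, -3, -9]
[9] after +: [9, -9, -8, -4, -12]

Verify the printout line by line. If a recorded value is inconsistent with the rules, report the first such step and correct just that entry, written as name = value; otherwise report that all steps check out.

no error

Recomputing the run from the initial state:
step 1: [9]
step 2: [9, -7]
step 3: [9, -7, -2]
step 4: [9, -9]
step 5: [9, -9, -8]
step 6: [9, -9, -8, -4]
step 7: [9, -9, -8, -4, -3]
step 8: [9, -9, -8, -4, -3, -9]
step 9: [9, -9, -8, -4, -12]
This matches the printout at every step.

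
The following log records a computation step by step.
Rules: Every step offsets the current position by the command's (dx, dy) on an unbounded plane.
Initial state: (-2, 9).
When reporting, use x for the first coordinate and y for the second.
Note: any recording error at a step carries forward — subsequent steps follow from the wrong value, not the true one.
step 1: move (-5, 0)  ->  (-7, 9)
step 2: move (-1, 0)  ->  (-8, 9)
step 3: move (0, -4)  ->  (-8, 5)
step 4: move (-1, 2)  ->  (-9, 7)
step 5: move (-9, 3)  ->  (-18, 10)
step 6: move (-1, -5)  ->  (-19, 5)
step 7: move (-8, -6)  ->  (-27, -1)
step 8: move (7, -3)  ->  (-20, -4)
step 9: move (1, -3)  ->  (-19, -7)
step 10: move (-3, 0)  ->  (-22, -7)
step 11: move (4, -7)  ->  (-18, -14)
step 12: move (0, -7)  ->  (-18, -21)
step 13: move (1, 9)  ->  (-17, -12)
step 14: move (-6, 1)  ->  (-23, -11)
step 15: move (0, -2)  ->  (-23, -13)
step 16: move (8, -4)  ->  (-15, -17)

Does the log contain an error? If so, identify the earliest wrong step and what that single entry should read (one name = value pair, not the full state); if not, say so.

step 1: x = -2 + (-5) = -7, y = 9 + (0) = 9 -> agrees with the log
step 2: x = -7 + (-1) = -8, y = 9 + (0) = 9 -> consistent with the log
step 3: x = -8 + (0) = -8, y = 9 + (-4) = 5 -> checks out
step 4: x = -8 + (-1) = -9, y = 5 + (2) = 7 -> in agreement
step 5: x = -9 + (-9) = -18, y = 7 + (3) = 10 -> agrees with the log
step 6: x = -18 + (-1) = -19, y = 10 + (-5) = 5 -> confirmed correct
step 7: x = -19 + (-8) = -27, y = 5 + (-6) = -1 -> consistent with the log
step 8: x = -27 + (7) = -20, y = -1 + (-3) = -4 -> in agreement
step 9: x = -20 + (1) = -19, y = -4 + (-3) = -7 -> in agreement
step 10: x = -19 + (-3) = -22, y = -7 + (0) = -7 -> matches
step 11: x = -22 + (4) = -18, y = -7 + (-7) = -14 -> same as recorded
step 12: x = -18 + (0) = -18, y = -14 + (-7) = -21 -> verified
step 13: x = -18 + (1) = -17, y = -21 + (9) = -12 -> in agreement
step 14: x = -17 + (-6) = -23, y = -12 + (1) = -11 -> confirmed correct
step 15: x = -23 + (0) = -23, y = -11 + (-2) = -13 -> confirmed correct
step 16: x = -23 + (8) = -15, y = -13 + (-4) = -17 -> verified
Each recorded entry agrees with the recomputation.

no error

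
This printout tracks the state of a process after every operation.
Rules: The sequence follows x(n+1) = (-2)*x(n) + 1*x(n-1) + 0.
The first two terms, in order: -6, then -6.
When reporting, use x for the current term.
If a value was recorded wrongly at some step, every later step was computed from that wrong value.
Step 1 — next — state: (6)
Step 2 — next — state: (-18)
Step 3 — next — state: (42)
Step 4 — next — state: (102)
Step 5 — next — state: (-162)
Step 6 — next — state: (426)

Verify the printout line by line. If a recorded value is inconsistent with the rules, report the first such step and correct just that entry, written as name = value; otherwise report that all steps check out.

step 4, x = -102

Step 1: x = -2*(-6) + (1)*(-6) + (0) = 6 — in agreement.
Step 2: x = -2*(6) + (1)*(-6) + (0) = -18 — agrees with the printout.
Step 3: x = -2*(-18) + (1)*(6) + (0) = 42 — in agreement.
Step 4: x = -2*(42) + (1)*(-18) + (0) = -102 — first mismatch against the printout.
The earliest wrong entry is at step 4: it should read x = -102.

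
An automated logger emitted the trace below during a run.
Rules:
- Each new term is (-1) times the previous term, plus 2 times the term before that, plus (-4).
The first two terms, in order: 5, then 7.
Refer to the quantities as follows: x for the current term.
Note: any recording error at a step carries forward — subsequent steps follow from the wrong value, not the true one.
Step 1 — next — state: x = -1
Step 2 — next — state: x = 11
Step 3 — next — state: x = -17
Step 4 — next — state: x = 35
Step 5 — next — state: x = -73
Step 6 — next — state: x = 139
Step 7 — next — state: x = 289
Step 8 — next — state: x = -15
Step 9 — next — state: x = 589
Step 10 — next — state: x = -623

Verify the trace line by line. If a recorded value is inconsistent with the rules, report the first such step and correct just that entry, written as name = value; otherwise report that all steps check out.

step 7, x = -289

Recomputing the run from the initial state:
step 1: x = -1
step 2: x = 11
step 3: x = -17
step 4: x = 35
step 5: x = -73
step 6: x = 139
step 7: x = -289
step 8: x = 563
step 9: x = -1145
step 10: x = 2267
The first disagreement with the trace is at step 7, where the value should be x = -289.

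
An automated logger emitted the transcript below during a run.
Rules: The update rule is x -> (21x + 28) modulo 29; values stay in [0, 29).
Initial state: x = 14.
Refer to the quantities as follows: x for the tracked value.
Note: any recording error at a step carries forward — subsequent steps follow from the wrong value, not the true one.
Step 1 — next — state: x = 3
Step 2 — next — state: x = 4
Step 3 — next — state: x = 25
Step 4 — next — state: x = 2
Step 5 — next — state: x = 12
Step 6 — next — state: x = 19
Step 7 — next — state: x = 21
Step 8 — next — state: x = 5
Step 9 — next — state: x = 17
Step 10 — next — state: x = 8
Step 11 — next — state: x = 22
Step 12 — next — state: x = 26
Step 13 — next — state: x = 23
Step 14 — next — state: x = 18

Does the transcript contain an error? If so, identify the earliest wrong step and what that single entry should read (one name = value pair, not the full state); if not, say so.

Step 1: x = (21*14 + 28) mod 29 = 3 — confirmed correct.
Step 2: x = (21*3 + 28) mod 29 = 4 — in agreement.
Step 3: x = (21*4 + 28) mod 29 = 25 — in agreement.
Step 4: x = (21*25 + 28) mod 29 = 2 — no discrepancy.
Step 5: x = (21*2 + 28) mod 29 = 12 — agrees with the transcript.
Step 6: x = (21*12 + 28) mod 29 = 19 — verified.
Step 7: x = (21*19 + 28) mod 29 = 21 — exactly as logged.
Step 8: x = (21*21 + 28) mod 29 = 5 — matches.
Step 9: x = (21*5 + 28) mod 29 = 17 — checks out.
Step 10: x = (21*17 + 28) mod 29 = 8 — verified.
Step 11: x = (21*8 + 28) mod 29 = 22 — exactly as logged.
Step 12: x = (21*22 + 28) mod 29 = 26 — in agreement.
Step 13: x = (21*26 + 28) mod 29 = 23 — verified.
Step 14: x = (21*23 + 28) mod 29 = 18 — verified.
All entries verified; no error found.

no error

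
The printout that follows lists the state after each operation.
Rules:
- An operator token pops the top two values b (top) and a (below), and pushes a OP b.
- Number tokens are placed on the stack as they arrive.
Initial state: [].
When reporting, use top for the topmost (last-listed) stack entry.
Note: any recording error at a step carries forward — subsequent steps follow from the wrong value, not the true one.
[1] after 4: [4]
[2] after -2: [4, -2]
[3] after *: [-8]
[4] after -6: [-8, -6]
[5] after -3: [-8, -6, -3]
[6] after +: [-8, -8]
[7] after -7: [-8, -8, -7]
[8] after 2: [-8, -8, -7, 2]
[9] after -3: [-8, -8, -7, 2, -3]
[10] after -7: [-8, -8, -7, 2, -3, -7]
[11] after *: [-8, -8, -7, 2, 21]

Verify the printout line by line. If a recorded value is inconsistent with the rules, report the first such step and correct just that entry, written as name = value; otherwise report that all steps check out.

step 6, top = -9

Recomputing the run from the initial state:
step 1: [4]
step 2: [4, -2]
step 3: [-8]
step 4: [-8, -6]
step 5: [-8, -6, -3]
step 6: [-8, -9]
step 7: [-8, -9, -7]
step 8: [-8, -9, -7, 2]
step 9: [-8, -9, -7, 2, -3]
step 10: [-8, -9, -7, 2, -3, -7]
step 11: [-8, -9, -7, 2, 21]
The first disagreement with the printout is at step 6, where the value should be top = -9.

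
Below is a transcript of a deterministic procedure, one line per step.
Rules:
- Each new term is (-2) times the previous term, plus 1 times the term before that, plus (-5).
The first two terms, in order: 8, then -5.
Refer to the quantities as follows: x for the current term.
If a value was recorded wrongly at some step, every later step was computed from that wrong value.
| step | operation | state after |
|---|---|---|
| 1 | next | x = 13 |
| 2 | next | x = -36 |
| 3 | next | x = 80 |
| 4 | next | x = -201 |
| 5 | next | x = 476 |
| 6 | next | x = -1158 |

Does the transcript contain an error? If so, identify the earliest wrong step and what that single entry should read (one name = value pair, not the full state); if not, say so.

1. x = -2*(-5) + (1)*(8) + (-5) = 13 (exactly as logged)
2. x = -2*(13) + (1)*(-5) + (-5) = -36 (verified)
3. x = -2*(-36) + (1)*(13) + (-5) = 80 (matches)
4. x = -2*(80) + (1)*(-36) + (-5) = -201 (in agreement)
5. x = -2*(-201) + (1)*(80) + (-5) = 477 (the transcript disagrees here)
So the first discrepancy is step 5, where the right value is x = 477.

step 5, x = 477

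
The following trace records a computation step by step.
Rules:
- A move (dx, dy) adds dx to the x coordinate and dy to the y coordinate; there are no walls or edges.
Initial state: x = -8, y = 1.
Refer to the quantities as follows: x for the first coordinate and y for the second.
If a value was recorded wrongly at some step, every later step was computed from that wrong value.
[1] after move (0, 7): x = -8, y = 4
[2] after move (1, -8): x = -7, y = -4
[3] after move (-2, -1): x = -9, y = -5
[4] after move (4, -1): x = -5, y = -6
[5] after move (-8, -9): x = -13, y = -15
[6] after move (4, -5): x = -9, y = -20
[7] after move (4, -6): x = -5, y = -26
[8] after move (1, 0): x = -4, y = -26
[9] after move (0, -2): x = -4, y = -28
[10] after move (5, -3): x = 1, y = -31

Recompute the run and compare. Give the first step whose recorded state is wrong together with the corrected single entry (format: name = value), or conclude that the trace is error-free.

step 1, y = 8

Recomputing the run from the initial state:
step 1: x = -8, y = 8
step 2: x = -7, y = 0
step 3: x = -9, y = -1
step 4: x = -5, y = -2
step 5: x = -13, y = -11
step 6: x = -9, y = -16
step 7: x = -5, y = -22
step 8: x = -4, y = -22
step 9: x = -4, y = -24
step 10: x = 1, y = -27
The first disagreement with the trace is at step 1, where the value should be y = 8.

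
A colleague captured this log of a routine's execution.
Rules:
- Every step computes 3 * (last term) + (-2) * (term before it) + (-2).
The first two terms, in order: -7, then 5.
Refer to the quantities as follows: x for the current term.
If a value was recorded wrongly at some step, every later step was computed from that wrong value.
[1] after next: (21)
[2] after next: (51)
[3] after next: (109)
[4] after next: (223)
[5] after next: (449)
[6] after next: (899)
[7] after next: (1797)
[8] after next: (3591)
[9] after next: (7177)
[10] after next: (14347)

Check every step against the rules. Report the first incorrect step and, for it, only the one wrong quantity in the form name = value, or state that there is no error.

step 1, x = 27

Recomputing the run from the initial state:
step 1: x = 27
step 2: x = 69
step 3: x = 151
step 4: x = 313
step 5: x = 635
step 6: x = 1277
step 7: x = 2559
step 8: x = 5121
step 9: x = 10243
step 10: x = 20485
The first disagreement with the log is at step 1, where the value should be x = 27.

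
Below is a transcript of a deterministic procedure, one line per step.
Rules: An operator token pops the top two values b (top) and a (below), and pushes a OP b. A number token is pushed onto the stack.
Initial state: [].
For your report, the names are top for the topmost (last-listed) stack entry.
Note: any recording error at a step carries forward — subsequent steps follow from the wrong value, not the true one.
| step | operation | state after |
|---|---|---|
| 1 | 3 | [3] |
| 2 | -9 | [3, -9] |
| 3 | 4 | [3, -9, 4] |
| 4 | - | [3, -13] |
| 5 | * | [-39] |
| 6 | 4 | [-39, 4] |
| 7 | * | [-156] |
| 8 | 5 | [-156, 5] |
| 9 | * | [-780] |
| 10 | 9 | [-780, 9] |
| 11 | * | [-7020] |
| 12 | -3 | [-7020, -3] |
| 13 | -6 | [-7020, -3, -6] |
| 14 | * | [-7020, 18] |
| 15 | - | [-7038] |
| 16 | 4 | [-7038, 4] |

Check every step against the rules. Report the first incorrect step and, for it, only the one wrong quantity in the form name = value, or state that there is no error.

step 1: push 3: top = 3 -> consistent with the transcript
step 2: push -9: top = -9 -> agrees with the transcript
step 3: push 4: top = 4 -> exactly as logged
step 4: -9 - 4 = -13 -> checks out
step 5: 3 * -13 = -39 -> confirmed correct
step 6: push 4: top = 4 -> in agreement
step 7: -39 * 4 = -156 -> consistent with the transcript
step 8: push 5: top = 5 -> consistent with the transcript
step 9: -156 * 5 = -780 -> no discrepancy
step 10: push 9: top = 9 -> no discrepancy
step 11: -780 * 9 = -7020 -> matches
step 12: push -3: top = -3 -> confirmed correct
step 13: push -6: top = -6 -> exactly as logged
step 14: -3 * -6 = 18 -> checks out
step 15: -7020 - 18 = -7038 -> checks out
step 16: push 4: top = 4 -> confirmed correct
Every step is consistent.

no error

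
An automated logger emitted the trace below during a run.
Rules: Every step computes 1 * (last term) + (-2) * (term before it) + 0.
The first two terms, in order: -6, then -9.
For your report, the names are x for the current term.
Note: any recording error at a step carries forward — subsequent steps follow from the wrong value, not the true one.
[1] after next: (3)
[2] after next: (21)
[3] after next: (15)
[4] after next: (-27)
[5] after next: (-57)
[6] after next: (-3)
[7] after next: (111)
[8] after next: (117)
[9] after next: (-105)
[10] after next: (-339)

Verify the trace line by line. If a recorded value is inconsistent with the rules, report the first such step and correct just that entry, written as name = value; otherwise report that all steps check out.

1. x = 1*(-9) + (-2)*(-6) + (0) = 3 (no discrepancy)
2. x = 1*(3) + (-2)*(-9) + (0) = 21 (in agreement)
3. x = 1*(21) + (-2)*(3) + (0) = 15 (consistent with the trace)
4. x = 1*(15) + (-2)*(21) + (0) = -27 (consistent with the trace)
5. x = 1*(-27) + (-2)*(15) + (0) = -57 (in agreement)
6. x = 1*(-57) + (-2)*(-27) + (0) = -3 (checks out)
7. x = 1*(-3) + (-2)*(-57) + (0) = 111 (exactly as logged)
8. x = 1*(111) + (-2)*(-3) + (0) = 117 (verified)
9. x = 1*(117) + (-2)*(111) + (0) = -105 (same as recorded)
10. x = 1*(-105) + (-2)*(117) + (0) = -339 (confirmed correct)
No step deviates from the rules.

no error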